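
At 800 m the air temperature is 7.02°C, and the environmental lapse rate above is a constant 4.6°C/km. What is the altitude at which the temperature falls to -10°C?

Height above start = (7.02 − (-10)) / 4.6 = 3.7 km
Altitude = 800 m + 3700 m = 4500 m

4500 m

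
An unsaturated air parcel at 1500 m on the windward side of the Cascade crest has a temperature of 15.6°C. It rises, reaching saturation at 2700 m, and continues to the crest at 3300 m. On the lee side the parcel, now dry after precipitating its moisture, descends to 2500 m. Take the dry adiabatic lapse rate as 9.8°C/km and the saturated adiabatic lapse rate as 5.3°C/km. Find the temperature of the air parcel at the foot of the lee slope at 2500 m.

8.5°C

1500 → 2700 m (dry, 9.8°C/km): ΔT = -9.8 × 1.2 = -11.76°C → T = 3.84°C
2700 → 3300 m (saturated, 5.3°C/km): ΔT = -5.3 × 0.6 = -3.18°C → T = 0.66°C
3300 → 2500 m (dry descent, 9.8°C/km): ΔT = +9.8 × 0.8 = +7.84°C → T = 8.5°C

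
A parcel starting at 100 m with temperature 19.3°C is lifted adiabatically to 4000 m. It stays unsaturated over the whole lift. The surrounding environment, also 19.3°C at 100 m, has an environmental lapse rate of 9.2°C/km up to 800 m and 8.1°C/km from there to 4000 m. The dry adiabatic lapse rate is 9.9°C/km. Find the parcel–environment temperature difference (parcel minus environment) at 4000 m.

-6.25°C (parcel cooler than environment)

Parcel:
  From 100 m to 4000 m (dry): cools by 9.9 × 3.9 = 38.61°C, giving -19.31°C.
Environment:
  From 100 m to 800 m (environment, lower layer): cools by 9.2 × 0.7 = 6.44°C, giving 12.86°C.
  From 800 m to 4000 m (environment, upper layer): cools by 8.1 × 3.2 = 25.92°C, giving -13.06°C.
T_parcel − T_env = -19.31 − (-13.06) = -6.25°C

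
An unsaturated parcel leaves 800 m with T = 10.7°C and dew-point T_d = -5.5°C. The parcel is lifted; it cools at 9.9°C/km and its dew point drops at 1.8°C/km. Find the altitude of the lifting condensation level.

T and T_d converge at 9.9 − 1.8 = 8.1°C per km
Height above start = (10.7 − (-5.5)) / 8.1 = 2 km
LCL altitude = 800 m + 2000 m = 2800 m

2800 m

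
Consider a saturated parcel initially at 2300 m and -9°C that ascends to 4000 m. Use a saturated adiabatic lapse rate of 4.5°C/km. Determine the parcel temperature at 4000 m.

-16.65°C

From 2300 m to 4000 m (saturated adiabatic): cools by 4.5 × 1.7 = 7.65°C, giving -16.65°C.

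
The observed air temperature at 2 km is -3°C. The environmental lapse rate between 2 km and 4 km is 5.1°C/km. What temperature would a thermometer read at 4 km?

-13.2°C

From 2000 m to 4000 m (environmental): cools by 5.1 × 2 = 10.2°C, giving -13.2°C.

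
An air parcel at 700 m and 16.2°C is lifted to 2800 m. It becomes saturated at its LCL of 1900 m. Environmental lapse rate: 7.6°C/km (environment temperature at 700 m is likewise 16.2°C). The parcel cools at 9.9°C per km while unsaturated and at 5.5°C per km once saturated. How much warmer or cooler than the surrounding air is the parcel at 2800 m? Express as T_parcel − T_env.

-0.87°C (parcel cooler than environment)

Parcel:
  700–1900 m, dry: Δz = 1.2 km ⇒ ΔT = -11.88°C; T = 4.32°C
  1900–2800 m, saturated: Δz = 0.9 km ⇒ ΔT = -4.95°C; T = -0.63°C
Environment:
  700–2800 m, environment: Δz = 2.1 km ⇒ ΔT = -15.96°C; T = 0.24°C
T_parcel − T_env = -0.63 − 0.24 = -0.87°C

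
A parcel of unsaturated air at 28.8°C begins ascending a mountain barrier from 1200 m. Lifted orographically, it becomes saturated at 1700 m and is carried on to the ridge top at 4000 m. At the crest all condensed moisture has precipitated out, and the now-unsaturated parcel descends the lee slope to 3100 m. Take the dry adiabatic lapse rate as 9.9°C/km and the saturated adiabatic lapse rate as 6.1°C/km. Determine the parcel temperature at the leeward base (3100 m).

18.73°C

1200–1700 m, dry: Δz = 0.5 km ⇒ ΔT = -4.95°C; T = 23.85°C
1700–4000 m, saturated: Δz = 2.3 km ⇒ ΔT = -14.03°C; T = 9.82°C
4000–3100 m, dry descent: Δz = 0.9 km ⇒ ΔT = +8.91°C; T = 18.73°C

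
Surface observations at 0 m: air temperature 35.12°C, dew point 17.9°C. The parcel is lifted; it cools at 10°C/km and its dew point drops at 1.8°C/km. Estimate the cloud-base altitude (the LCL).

T and T_d converge at 10 − 1.8 = 8.2°C per km
Height above start = (35.12 − 17.9) / 8.2 = 2.1 km
LCL altitude = 0 m + 2100 m = 2100 m

2100 m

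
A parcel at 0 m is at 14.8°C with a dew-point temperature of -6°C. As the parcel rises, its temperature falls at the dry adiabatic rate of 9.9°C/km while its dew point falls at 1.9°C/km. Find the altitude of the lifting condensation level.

2600 m

T and T_d converge at 9.9 − 1.9 = 8°C per km
Height above start = (14.8 − (-6)) / 8 = 2.6 km
LCL altitude = 0 m + 2600 m = 2600 m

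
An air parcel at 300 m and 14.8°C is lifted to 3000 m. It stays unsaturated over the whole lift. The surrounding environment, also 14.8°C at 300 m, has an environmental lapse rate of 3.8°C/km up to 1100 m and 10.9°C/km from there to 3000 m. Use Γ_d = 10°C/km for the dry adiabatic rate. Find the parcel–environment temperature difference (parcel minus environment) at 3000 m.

-3.25°C (parcel cooler than environment)

Parcel:
  From 300 m to 3000 m (dry): cools by 10 × 2.7 = 27°C, giving -12.2°C.
Environment:
  From 300 m to 1100 m (environment, lower layer): cools by 3.8 × 0.8 = 3.04°C, giving 11.76°C.
  From 1100 m to 3000 m (environment, upper layer): cools by 10.9 × 1.9 = 20.71°C, giving -8.95°C.
T_parcel − T_env = -12.2 − (-8.95) = -3.25°C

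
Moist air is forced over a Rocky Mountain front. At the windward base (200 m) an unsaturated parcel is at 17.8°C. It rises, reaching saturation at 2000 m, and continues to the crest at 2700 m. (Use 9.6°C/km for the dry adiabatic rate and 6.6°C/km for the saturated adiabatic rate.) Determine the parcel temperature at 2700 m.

200–2000 m, dry: Δz = 1.8 km ⇒ ΔT = -17.28°C; T = 0.52°C
2000–2700 m, saturated: Δz = 0.7 km ⇒ ΔT = -4.62°C; T = -4.1°C

-4.1°C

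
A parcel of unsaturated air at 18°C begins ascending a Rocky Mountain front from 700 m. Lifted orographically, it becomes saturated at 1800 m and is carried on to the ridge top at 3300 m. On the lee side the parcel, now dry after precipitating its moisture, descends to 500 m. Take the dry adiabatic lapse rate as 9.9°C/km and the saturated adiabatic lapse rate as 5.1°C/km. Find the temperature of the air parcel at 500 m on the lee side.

27.18°C

From 700 m to 1800 m (dry): cools by 9.9 × 1.1 = 10.89°C, giving 7.11°C.
From 1800 m to 3300 m (saturated): cools by 5.1 × 1.5 = 7.65°C, giving -0.54°C.
From 3300 m to 500 m (dry descent): warms by 9.9 × 2.8 = 27.72°C, giving 27.18°C.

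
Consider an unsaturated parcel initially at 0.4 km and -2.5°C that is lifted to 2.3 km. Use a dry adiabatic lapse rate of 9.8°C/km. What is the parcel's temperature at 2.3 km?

Dry adiabatic to 2300 m: -9.8 × 1.9 km = -18.62°C, so T = -21.12°C.

-21.12°C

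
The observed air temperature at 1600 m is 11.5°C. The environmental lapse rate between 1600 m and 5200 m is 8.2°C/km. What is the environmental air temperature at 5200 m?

1600–5200 m, environmental: Δz = 3.6 km ⇒ ΔT = -29.52°C; T = -18.02°C

-18.02°C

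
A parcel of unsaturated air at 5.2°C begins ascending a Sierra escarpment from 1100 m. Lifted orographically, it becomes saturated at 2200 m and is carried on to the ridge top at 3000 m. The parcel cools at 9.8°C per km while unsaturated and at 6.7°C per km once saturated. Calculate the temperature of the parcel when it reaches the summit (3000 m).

1100–2200 m, dry: Δz = 1.1 km ⇒ ΔT = -10.78°C; T = -5.58°C
2200–3000 m, saturated: Δz = 0.8 km ⇒ ΔT = -5.36°C; T = -10.94°C

-10.94°C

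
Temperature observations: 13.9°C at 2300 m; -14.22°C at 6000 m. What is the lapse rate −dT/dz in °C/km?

7.6°C/km

Γ = −ΔT/Δz = (13.9 − (-14.22)) / (6000 − 2300) m
  = 28.12°C / 3.7 km = 7.6°C/km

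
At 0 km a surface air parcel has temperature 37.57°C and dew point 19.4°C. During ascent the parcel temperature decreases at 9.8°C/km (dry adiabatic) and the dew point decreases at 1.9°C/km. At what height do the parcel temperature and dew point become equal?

2.3 km

T and T_d converge at 9.8 − 1.9 = 7.9°C per km
Height above start = (37.57 − 19.4) / 7.9 = 2.3 km
LCL altitude = 0 m + 2300 m = 2300 m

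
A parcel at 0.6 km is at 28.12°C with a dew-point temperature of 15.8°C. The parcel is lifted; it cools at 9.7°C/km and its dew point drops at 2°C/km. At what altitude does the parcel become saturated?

T and T_d converge at 9.7 − 2 = 7.7°C per km
Height above start = (28.12 − 15.8) / 7.7 = 1.6 km
LCL altitude = 600 m + 1600 m = 2200 m

2.2 km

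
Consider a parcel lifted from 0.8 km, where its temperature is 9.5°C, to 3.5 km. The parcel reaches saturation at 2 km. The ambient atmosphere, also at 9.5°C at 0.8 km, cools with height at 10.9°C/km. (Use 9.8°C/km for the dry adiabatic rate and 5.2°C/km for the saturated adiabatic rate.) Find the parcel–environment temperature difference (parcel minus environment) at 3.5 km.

+9.87°C (parcel warmer than environment)

Parcel:
  800–2000 m, dry: Δz = 1.2 km ⇒ ΔT = -11.76°C; T = -2.26°C
  2000–3500 m, saturated: Δz = 1.5 km ⇒ ΔT = -7.8°C; T = -10.06°C
Environment:
  800–3500 m, environment: Δz = 2.7 km ⇒ ΔT = -29.43°C; T = -19.93°C
T_parcel − T_env = -10.06 − (-19.93) = +9.87°C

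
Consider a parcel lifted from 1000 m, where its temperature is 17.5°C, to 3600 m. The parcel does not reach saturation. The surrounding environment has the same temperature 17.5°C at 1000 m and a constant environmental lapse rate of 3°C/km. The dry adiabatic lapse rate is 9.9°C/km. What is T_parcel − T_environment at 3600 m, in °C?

Parcel:
  From 1000 m to 3600 m (dry): cools by 9.9 × 2.6 = 25.74°C, giving -8.24°C.
Environment:
  From 1000 m to 3600 m (environment): cools by 3 × 2.6 = 7.8°C, giving 9.7°C.
T_parcel − T_env = -8.24 − 9.7 = -17.94°C

-17.94°C (parcel cooler than environment)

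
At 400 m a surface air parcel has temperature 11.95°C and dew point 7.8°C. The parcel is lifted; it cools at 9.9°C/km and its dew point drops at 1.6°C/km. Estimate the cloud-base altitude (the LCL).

T and T_d converge at 9.9 − 1.6 = 8.3°C per km
Height above start = (11.95 − 7.8) / 8.3 = 0.5 km
LCL altitude = 400 m + 500 m = 900 m

900 m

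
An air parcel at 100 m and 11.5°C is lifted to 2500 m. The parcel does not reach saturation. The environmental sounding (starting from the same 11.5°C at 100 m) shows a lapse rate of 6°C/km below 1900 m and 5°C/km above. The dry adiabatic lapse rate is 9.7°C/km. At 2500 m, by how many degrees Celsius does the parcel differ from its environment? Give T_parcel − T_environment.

Parcel:
  100–2500 m, dry: Δz = 2.4 km ⇒ ΔT = -23.28°C; T = -11.78°C
Environment:
  100–1900 m, environment, lower layer: Δz = 1.8 km ⇒ ΔT = -10.8°C; T = 0.7°C
  1900–2500 m, environment, upper layer: Δz = 0.6 km ⇒ ΔT = -3°C; T = -2.3°C
T_parcel − T_env = -11.78 − (-2.3) = -9.48°C

-9.48°C (parcel cooler than environment)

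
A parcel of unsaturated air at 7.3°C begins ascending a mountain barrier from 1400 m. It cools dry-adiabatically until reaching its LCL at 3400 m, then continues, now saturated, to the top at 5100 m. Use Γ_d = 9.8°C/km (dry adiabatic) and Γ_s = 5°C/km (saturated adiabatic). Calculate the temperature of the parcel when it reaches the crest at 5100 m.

-20.8°C

Dry to 3400 m: -9.8 × 2 km = -19.6°C, so T = -12.3°C.
Saturated to 5100 m: -5 × 1.7 km = -8.5°C, so T = -20.8°C.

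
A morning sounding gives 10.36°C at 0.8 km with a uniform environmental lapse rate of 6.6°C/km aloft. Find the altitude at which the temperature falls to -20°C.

Height above start = (10.36 − (-20)) / 6.6 = 4.6 km
Altitude = 800 m + 4600 m = 5400 m

5.4 km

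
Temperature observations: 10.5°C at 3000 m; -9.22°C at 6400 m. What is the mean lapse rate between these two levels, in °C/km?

Γ = −ΔT/Δz = (10.5 − (-9.22)) / (6400 − 3000) m
  = 19.72°C / 3.4 km = 5.8°C/km

5.8°C/km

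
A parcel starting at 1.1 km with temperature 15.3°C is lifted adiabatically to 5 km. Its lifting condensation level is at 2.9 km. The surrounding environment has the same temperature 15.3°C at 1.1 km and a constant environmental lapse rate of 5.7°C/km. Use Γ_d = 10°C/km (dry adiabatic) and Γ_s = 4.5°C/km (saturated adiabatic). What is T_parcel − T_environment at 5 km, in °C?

-5.22°C (parcel cooler than environment)

Parcel:
  From 1100 m to 2900 m (dry): cools by 10 × 1.8 = 18°C, giving -2.7°C.
  From 2900 m to 5000 m (saturated): cools by 4.5 × 2.1 = 9.45°C, giving -12.15°C.
Environment:
  From 1100 m to 5000 m (environment): cools by 5.7 × 3.9 = 22.23°C, giving -6.93°C.
T_parcel − T_env = -12.15 − (-6.93) = -5.22°C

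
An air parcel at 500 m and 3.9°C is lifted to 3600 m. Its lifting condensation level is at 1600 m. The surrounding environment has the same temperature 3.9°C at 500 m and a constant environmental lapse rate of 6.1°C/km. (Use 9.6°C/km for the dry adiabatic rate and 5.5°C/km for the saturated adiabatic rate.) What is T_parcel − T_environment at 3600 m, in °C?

Parcel:
  500–1600 m, dry: Δz = 1.1 km ⇒ ΔT = -10.56°C; T = -6.66°C
  1600–3600 m, saturated: Δz = 2 km ⇒ ΔT = -11°C; T = -17.66°C
Environment:
  500–3600 m, environment: Δz = 3.1 km ⇒ ΔT = -18.91°C; T = -15.01°C
T_parcel − T_env = -17.66 − (-15.01) = -2.65°C

-2.65°C (parcel cooler than environment)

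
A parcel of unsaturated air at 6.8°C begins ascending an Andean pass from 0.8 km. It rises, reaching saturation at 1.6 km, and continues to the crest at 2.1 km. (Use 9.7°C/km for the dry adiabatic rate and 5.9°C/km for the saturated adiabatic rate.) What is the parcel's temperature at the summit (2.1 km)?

-3.91°C

From 800 m to 1600 m (dry): cools by 9.7 × 0.8 = 7.76°C, giving -0.96°C.
From 1600 m to 2100 m (saturated): cools by 5.9 × 0.5 = 2.95°C, giving -3.91°C.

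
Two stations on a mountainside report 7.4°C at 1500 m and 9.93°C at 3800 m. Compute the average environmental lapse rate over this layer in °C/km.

Γ = −ΔT/Δz = (7.4 − 9.93) / (3800 − 1500) m
  = -2.53°C / 2.3 km = -1.1°C/km

-1.1°C/km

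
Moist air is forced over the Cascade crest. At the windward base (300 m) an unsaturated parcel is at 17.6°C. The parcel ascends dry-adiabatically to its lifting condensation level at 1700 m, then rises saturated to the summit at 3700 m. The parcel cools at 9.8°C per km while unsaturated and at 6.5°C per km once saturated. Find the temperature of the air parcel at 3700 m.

-9.12°C

From 300 m to 1700 m (dry): cools by 9.8 × 1.4 = 13.72°C, giving 3.88°C.
From 1700 m to 3700 m (saturated): cools by 6.5 × 2 = 13°C, giving -9.12°C.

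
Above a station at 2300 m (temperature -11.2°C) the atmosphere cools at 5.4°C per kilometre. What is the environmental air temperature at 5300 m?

-27.4°C

2300–5300 m, environmental: Δz = 3 km ⇒ ΔT = -16.2°C; T = -27.4°C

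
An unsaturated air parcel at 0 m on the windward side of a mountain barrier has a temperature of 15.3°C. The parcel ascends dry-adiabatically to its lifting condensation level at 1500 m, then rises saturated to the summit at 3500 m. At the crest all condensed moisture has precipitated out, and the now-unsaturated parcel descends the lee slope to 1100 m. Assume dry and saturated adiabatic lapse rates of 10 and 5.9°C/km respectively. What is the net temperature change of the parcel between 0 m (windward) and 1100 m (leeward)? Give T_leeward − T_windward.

Dry to 1500 m: -10 × 1.5 km = -15°C, so T = 0.3°C.
Saturated to 3500 m: -5.9 × 2 km = -11.8°C, so T = -11.5°C.
Dry descent to 1100 m: +10 × 2.4 km = +24°C, so T = 12.5°C.
Net change vs windward start: 12.5 − 15.3 = -2.8°C

-2.8°C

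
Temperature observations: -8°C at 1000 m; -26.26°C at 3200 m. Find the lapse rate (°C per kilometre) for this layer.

8.3°C/km

Γ = −ΔT/Δz = (-8 − (-26.26)) / (3200 − 1000) m
  = 18.26°C / 2.2 km = 8.3°C/km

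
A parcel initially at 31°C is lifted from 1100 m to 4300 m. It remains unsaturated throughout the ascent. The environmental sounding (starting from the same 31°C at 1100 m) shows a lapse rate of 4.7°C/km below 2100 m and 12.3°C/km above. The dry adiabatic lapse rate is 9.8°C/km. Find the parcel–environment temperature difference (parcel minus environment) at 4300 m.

Parcel:
  From 1100 m to 4300 m (dry): cools by 9.8 × 3.2 = 31.36°C, giving -0.36°C.
Environment:
  From 1100 m to 2100 m (environment, lower layer): cools by 4.7 × 1 = 4.7°C, giving 26.3°C.
  From 2100 m to 4300 m (environment, upper layer): cools by 12.3 × 2.2 = 27.06°C, giving -0.76°C.
T_parcel − T_env = -0.36 − (-0.76) = +0.4°C

+0.4°C (parcel warmer than environment)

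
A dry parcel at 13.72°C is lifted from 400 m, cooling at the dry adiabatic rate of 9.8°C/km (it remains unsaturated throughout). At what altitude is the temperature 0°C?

Height above start = (13.72 − 0) / 9.8 = 1.4 km
Altitude = 400 m + 1400 m = 1800 m

1800 m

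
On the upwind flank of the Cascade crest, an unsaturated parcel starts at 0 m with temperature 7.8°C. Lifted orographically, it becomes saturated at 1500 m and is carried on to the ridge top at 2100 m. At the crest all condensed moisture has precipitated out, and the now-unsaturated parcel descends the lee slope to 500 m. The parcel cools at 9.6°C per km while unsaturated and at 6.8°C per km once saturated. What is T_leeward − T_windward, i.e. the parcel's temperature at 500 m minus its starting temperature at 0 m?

0–1500 m, dry: Δz = 1.5 km ⇒ ΔT = -14.4°C; T = -6.6°C
1500–2100 m, saturated: Δz = 0.6 km ⇒ ΔT = -4.08°C; T = -10.68°C
2100–500 m, dry descent: Δz = 1.6 km ⇒ ΔT = +15.36°C; T = 4.68°C
Net change vs windward start: 4.68 − 7.8 = -3.12°C

-3.12°C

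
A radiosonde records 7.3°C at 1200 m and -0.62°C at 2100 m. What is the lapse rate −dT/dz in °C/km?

8.8°C/km

Γ = −ΔT/Δz = (7.3 − (-0.62)) / (2100 − 1200) m
  = 7.92°C / 0.9 km = 8.8°C/km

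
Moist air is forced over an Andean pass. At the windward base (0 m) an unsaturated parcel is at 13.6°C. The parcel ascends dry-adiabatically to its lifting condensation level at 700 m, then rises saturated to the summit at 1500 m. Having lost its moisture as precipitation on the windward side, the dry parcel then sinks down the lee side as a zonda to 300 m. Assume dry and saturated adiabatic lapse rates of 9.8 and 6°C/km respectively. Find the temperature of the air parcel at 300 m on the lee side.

13.7°C

0–700 m, dry: Δz = 0.7 km ⇒ ΔT = -6.86°C; T = 6.74°C
700–1500 m, saturated: Δz = 0.8 km ⇒ ΔT = -4.8°C; T = 1.94°C
1500–300 m, dry descent: Δz = 1.2 km ⇒ ΔT = +11.76°C; T = 13.7°C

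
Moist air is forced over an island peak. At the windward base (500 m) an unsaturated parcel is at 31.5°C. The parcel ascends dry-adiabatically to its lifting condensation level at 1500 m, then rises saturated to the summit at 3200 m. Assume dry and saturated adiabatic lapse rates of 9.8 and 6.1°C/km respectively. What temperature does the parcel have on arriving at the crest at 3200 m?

11.33°C

From 500 m to 1500 m (dry): cools by 9.8 × 1 = 9.8°C, giving 21.7°C.
From 1500 m to 3200 m (saturated): cools by 6.1 × 1.7 = 10.37°C, giving 11.33°C.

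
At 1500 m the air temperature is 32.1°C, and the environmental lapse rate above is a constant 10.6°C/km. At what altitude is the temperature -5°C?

Height above start = (32.1 − (-5)) / 10.6 = 3.5 km
Altitude = 1500 m + 3500 m = 5000 m

5000 m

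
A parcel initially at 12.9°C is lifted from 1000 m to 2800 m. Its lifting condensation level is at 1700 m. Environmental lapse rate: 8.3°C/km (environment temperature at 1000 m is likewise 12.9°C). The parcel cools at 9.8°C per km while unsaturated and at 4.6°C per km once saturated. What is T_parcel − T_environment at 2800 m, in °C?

+3.02°C (parcel warmer than environment)

Parcel:
  Dry to 1700 m: -9.8 × 0.7 km = -6.86°C, so T = 6.04°C.
  Saturated to 2800 m: -4.6 × 1.1 km = -5.06°C, so T = 0.98°C.
Environment:
  Environment to 2800 m: -8.3 × 1.8 km = -14.94°C, so T = -2.04°C.
T_parcel − T_env = 0.98 − (-2.04) = +3.02°C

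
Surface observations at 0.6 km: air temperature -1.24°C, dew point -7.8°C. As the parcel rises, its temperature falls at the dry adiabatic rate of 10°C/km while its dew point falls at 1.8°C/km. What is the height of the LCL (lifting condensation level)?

T and T_d converge at 10 − 1.8 = 8.2°C per km
Height above start = (-1.24 − (-7.8)) / 8.2 = 0.8 km
LCL altitude = 600 m + 800 m = 1400 m

1.4 km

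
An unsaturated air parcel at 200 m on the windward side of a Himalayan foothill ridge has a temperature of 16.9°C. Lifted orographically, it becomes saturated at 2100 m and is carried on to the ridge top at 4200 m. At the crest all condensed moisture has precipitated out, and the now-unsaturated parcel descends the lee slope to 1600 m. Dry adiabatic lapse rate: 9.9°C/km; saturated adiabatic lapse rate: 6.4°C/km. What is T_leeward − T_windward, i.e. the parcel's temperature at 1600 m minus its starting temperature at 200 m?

-6.51°C

Dry to 2100 m: -9.9 × 1.9 km = -18.81°C, so T = -1.91°C.
Saturated to 4200 m: -6.4 × 2.1 km = -13.44°C, so T = -15.35°C.
Dry descent to 1600 m: +9.9 × 2.6 km = +25.74°C, so T = 10.39°C.
Net change vs windward start: 10.39 − 16.9 = -6.51°C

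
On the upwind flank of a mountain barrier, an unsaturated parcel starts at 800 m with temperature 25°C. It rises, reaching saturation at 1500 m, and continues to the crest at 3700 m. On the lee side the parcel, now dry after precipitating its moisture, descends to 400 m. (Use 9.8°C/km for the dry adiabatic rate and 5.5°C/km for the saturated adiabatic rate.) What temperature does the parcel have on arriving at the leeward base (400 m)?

38.38°C

Dry to 1500 m: -9.8 × 0.7 km = -6.86°C, so T = 18.14°C.
Saturated to 3700 m: -5.5 × 2.2 km = -12.1°C, so T = 6.04°C.
Dry descent to 400 m: +9.8 × 3.3 km = +32.34°C, so T = 38.38°C.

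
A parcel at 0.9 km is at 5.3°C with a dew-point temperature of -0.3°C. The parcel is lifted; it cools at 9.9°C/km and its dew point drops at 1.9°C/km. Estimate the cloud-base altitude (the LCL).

1.6 km

T and T_d converge at 9.9 − 1.9 = 8°C per km
Height above start = (5.3 − (-0.3)) / 8 = 0.7 km
LCL altitude = 900 m + 700 m = 1600 m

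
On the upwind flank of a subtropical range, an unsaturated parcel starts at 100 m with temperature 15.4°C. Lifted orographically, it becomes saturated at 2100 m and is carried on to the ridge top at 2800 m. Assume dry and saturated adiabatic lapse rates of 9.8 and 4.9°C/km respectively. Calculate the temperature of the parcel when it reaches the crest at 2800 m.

-7.63°C

100 → 2100 m (dry, 9.8°C/km): ΔT = -9.8 × 2 = -19.6°C → T = -4.2°C
2100 → 2800 m (saturated, 4.9°C/km): ΔT = -4.9 × 0.7 = -3.43°C → T = -7.63°C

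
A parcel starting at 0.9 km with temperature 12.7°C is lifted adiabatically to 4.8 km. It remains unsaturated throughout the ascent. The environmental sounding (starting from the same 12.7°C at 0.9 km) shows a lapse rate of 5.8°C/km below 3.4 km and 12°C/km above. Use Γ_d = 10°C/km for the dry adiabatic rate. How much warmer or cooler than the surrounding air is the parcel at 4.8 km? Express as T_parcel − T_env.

Parcel:
  900–4800 m, dry: Δz = 3.9 km ⇒ ΔT = -39°C; T = -26.3°C
Environment:
  900–3400 m, environment, lower layer: Δz = 2.5 km ⇒ ΔT = -14.5°C; T = -1.8°C
  3400–4800 m, environment, upper layer: Δz = 1.4 km ⇒ ΔT = -16.8°C; T = -18.6°C
T_parcel − T_env = -26.3 − (-18.6) = -7.7°C

-7.7°C (parcel cooler than environment)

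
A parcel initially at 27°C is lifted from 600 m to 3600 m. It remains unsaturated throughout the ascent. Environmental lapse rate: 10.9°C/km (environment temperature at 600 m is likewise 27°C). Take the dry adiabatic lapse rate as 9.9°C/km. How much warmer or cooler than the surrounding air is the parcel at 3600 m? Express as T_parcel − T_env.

+3°C (parcel warmer than environment)

Parcel:
  From 600 m to 3600 m (dry): cools by 9.9 × 3 = 29.7°C, giving -2.7°C.
Environment:
  From 600 m to 3600 m (environment): cools by 10.9 × 3 = 32.7°C, giving -5.7°C.
T_parcel − T_env = -2.7 − (-5.7) = +3°C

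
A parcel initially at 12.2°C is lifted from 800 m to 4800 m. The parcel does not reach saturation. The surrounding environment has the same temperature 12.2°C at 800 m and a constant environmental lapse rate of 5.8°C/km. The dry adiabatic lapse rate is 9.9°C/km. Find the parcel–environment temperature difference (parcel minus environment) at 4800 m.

-16.4°C (parcel cooler than environment)

Parcel:
  Dry to 4800 m: -9.9 × 4 km = -39.6°C, so T = -27.4°C.
Environment:
  Environment to 4800 m: -5.8 × 4 km = -23.2°C, so T = -11°C.
T_parcel − T_env = -27.4 − (-11) = -16.4°C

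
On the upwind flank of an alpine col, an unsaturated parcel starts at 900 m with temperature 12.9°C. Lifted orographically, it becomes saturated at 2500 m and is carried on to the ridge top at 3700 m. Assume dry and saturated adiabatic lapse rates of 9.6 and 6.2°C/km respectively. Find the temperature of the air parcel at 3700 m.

Dry to 2500 m: -9.6 × 1.6 km = -15.36°C, so T = -2.46°C.
Saturated to 3700 m: -6.2 × 1.2 km = -7.44°C, so T = -9.9°C.

-9.9°C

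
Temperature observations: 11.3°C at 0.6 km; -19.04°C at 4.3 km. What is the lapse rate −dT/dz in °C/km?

Γ = −ΔT/Δz = (11.3 − (-19.04)) / (4300 − 600) m
  = 30.34°C / 3.7 km = 8.2°C/km

8.2°C/km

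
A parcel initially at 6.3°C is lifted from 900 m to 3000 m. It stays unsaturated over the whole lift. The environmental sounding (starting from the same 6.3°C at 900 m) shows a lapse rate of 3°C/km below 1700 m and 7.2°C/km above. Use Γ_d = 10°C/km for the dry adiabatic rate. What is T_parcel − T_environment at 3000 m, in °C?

-9.24°C (parcel cooler than environment)

Parcel:
  900–3000 m, dry: Δz = 2.1 km ⇒ ΔT = -21°C; T = -14.7°C
Environment:
  900–1700 m, environment, lower layer: Δz = 0.8 km ⇒ ΔT = -2.4°C; T = 3.9°C
  1700–3000 m, environment, upper layer: Δz = 1.3 km ⇒ ΔT = -9.36°C; T = -5.46°C
T_parcel − T_env = -14.7 − (-5.46) = -9.24°C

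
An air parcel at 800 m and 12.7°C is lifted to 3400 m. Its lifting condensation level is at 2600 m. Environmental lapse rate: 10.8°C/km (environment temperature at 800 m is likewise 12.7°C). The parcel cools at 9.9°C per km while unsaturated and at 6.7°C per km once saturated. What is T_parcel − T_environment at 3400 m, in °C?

+4.9°C (parcel warmer than environment)

Parcel:
  From 800 m to 2600 m (dry): cools by 9.9 × 1.8 = 17.82°C, giving -5.12°C.
  From 2600 m to 3400 m (saturated): cools by 6.7 × 0.8 = 5.36°C, giving -10.48°C.
Environment:
  From 800 m to 3400 m (environment): cools by 10.8 × 2.6 = 28.08°C, giving -15.38°C.
T_parcel − T_env = -10.48 − (-15.38) = +4.9°C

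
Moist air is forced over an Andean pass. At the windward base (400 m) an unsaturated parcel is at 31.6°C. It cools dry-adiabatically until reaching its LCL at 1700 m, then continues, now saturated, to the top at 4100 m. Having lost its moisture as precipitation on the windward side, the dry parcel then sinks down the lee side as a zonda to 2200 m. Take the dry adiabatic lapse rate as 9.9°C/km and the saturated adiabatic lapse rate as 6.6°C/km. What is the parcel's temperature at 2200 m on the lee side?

21.7°C

400–1700 m, dry: Δz = 1.3 km ⇒ ΔT = -12.87°C; T = 18.73°C
1700–4100 m, saturated: Δz = 2.4 km ⇒ ΔT = -15.84°C; T = 2.89°C
4100–2200 m, dry descent: Δz = 1.9 km ⇒ ΔT = +18.81°C; T = 21.7°C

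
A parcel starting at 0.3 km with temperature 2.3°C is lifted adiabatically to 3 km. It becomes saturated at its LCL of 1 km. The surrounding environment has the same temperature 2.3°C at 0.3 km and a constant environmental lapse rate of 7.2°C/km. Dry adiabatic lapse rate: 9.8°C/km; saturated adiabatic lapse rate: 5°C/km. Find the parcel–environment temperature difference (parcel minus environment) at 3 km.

+2.58°C (parcel warmer than environment)

Parcel:
  300 → 1000 m (dry, 9.8°C/km): ΔT = -9.8 × 0.7 = -6.86°C → T = -4.56°C
  1000 → 3000 m (saturated, 5°C/km): ΔT = -5 × 2 = -10°C → T = -14.56°C
Environment:
  300 → 3000 m (environment, 7.2°C/km): ΔT = -7.2 × 2.7 = -19.44°C → T = -17.14°C
T_parcel − T_env = -14.56 − (-17.14) = +2.58°C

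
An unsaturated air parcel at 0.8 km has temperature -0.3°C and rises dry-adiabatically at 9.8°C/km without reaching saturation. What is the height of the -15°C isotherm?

Height above start = (-0.3 − (-15)) / 9.8 = 1.5 km
Altitude = 800 m + 1500 m = 2300 m

2.3 km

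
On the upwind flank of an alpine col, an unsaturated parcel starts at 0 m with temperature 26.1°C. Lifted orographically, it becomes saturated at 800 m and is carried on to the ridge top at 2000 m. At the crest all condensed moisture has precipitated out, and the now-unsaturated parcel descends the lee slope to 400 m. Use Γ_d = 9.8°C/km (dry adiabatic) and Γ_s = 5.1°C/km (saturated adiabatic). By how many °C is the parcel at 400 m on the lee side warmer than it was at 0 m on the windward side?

0–800 m, dry: Δz = 0.8 km ⇒ ΔT = -7.84°C; T = 18.26°C
800–2000 m, saturated: Δz = 1.2 km ⇒ ΔT = -6.12°C; T = 12.14°C
2000–400 m, dry descent: Δz = 1.6 km ⇒ ΔT = +15.68°C; T = 27.82°C
Net change vs windward start: 27.82 − 26.1 = +1.72°C

+1.72°C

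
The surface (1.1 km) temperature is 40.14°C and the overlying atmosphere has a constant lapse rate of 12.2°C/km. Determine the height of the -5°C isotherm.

4.8 km

Height above start = (40.14 − (-5)) / 12.2 = 3.7 km
Altitude = 1100 m + 3700 m = 4800 m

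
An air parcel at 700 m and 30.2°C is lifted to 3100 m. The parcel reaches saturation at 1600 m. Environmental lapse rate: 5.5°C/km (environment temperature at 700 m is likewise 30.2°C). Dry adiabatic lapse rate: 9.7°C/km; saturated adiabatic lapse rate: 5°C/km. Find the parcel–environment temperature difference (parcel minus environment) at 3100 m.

-3.03°C (parcel cooler than environment)

Parcel:
  From 700 m to 1600 m (dry): cools by 9.7 × 0.9 = 8.73°C, giving 21.47°C.
  From 1600 m to 3100 m (saturated): cools by 5 × 1.5 = 7.5°C, giving 13.97°C.
Environment:
  From 700 m to 3100 m (environment): cools by 5.5 × 2.4 = 13.2°C, giving 17°C.
T_parcel − T_env = 13.97 − 17 = -3.03°C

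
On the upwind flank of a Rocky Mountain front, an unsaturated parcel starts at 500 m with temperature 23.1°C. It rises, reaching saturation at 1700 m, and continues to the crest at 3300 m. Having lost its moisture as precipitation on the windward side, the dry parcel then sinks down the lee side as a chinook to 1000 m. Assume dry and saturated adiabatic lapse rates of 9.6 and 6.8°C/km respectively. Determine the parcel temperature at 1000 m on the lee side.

22.78°C

Dry to 1700 m: -9.6 × 1.2 km = -11.52°C, so T = 11.58°C.
Saturated to 3300 m: -6.8 × 1.6 km = -10.88°C, so T = 0.7°C.
Dry descent to 1000 m: +9.6 × 2.3 km = +22.08°C, so T = 22.78°C.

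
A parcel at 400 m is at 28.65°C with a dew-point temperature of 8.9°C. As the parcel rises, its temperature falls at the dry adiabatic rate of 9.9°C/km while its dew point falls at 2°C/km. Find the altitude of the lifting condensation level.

2900 m

T and T_d converge at 9.9 − 2 = 7.9°C per km
Height above start = (28.65 − 8.9) / 7.9 = 2.5 km
LCL altitude = 400 m + 2500 m = 2900 m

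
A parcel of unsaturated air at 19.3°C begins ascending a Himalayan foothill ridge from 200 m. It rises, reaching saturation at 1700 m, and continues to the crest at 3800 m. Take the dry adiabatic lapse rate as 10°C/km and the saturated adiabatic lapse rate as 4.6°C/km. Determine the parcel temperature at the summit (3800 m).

-5.36°C

From 200 m to 1700 m (dry): cools by 10 × 1.5 = 15°C, giving 4.3°C.
From 1700 m to 3800 m (saturated): cools by 4.6 × 2.1 = 9.66°C, giving -5.36°C.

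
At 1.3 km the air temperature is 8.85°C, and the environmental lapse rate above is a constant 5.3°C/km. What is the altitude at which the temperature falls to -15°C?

5.8 km

Height above start = (8.85 − (-15)) / 5.3 = 4.5 km
Altitude = 1300 m + 4500 m = 5800 m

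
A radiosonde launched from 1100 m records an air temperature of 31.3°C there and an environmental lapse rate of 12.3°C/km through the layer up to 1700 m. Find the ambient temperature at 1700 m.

23.92°C

From 1100 m to 1700 m (environmental): cools by 12.3 × 0.6 = 7.38°C, giving 23.92°C.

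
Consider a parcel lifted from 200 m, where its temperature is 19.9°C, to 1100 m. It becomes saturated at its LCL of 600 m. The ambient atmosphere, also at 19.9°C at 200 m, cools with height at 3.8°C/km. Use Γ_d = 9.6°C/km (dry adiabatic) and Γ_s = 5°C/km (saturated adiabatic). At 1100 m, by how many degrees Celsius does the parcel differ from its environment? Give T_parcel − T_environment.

Parcel:
  200 → 600 m (dry, 9.6°C/km): ΔT = -9.6 × 0.4 = -3.84°C → T = 16.06°C
  600 → 1100 m (saturated, 5°C/km): ΔT = -5 × 0.5 = -2.5°C → T = 13.56°C
Environment:
  200 → 1100 m (environment, 3.8°C/km): ΔT = -3.8 × 0.9 = -3.42°C → T = 16.48°C
T_parcel − T_env = 13.56 − 16.48 = -2.92°C

-2.92°C (parcel cooler than environment)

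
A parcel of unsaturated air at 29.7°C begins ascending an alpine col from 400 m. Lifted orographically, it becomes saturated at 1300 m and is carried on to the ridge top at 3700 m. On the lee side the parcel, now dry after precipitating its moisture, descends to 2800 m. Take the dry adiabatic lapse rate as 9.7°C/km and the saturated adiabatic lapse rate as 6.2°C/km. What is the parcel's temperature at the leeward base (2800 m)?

400 → 1300 m (dry, 9.7°C/km): ΔT = -9.7 × 0.9 = -8.73°C → T = 20.97°C
1300 → 3700 m (saturated, 6.2°C/km): ΔT = -6.2 × 2.4 = -14.88°C → T = 6.09°C
3700 → 2800 m (dry descent, 9.7°C/km): ΔT = +9.7 × 0.9 = +8.73°C → T = 14.82°C

14.82°C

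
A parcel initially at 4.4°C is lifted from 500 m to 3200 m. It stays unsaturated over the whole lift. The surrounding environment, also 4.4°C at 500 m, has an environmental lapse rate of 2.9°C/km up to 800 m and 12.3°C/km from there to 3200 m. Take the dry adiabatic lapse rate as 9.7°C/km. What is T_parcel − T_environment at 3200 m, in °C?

Parcel:
  Dry to 3200 m: -9.7 × 2.7 km = -26.19°C, so T = -21.79°C.
Environment:
  Environment, lower layer to 800 m: -2.9 × 0.3 km = -0.87°C, so T = 3.53°C.
  Environment, upper layer to 3200 m: -12.3 × 2.4 km = -29.52°C, so T = -25.99°C.
T_parcel − T_env = -21.79 − (-25.99) = +4.2°C

+4.2°C (parcel warmer than environment)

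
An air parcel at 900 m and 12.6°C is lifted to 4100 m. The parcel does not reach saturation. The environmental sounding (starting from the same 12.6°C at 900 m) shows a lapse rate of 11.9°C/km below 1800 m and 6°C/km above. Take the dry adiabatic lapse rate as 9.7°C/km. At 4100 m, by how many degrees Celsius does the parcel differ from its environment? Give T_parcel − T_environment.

-6.53°C (parcel cooler than environment)

Parcel:
  900 → 4100 m (dry, 9.7°C/km): ΔT = -9.7 × 3.2 = -31.04°C → T = -18.44°C
Environment:
  900 → 1800 m (environment, lower layer, 11.9°C/km): ΔT = -11.9 × 0.9 = -10.71°C → T = 1.89°C
  1800 → 4100 m (environment, upper layer, 6°C/km): ΔT = -6 × 2.3 = -13.8°C → T = -11.91°C
T_parcel − T_env = -18.44 − (-11.91) = -6.53°C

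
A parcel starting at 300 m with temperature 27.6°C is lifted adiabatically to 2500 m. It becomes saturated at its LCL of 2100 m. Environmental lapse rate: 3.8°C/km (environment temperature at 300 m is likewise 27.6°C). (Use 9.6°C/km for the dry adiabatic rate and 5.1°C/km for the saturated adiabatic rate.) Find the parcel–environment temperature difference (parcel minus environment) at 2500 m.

Parcel:
  300–2100 m, dry: Δz = 1.8 km ⇒ ΔT = -17.28°C; T = 10.32°C
  2100–2500 m, saturated: Δz = 0.4 km ⇒ ΔT = -2.04°C; T = 8.28°C
Environment:
  300–2500 m, environment: Δz = 2.2 km ⇒ ΔT = -8.36°C; T = 19.24°C
T_parcel − T_env = 8.28 − 19.24 = -10.96°C

-10.96°C (parcel cooler than environment)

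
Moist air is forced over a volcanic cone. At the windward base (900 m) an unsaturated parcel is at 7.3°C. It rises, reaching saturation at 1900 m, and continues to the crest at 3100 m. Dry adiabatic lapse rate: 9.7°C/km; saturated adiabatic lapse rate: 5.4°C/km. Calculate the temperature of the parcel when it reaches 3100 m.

-8.88°C

900–1900 m, dry: Δz = 1 km ⇒ ΔT = -9.7°C; T = -2.4°C
1900–3100 m, saturated: Δz = 1.2 km ⇒ ΔT = -6.48°C; T = -8.88°C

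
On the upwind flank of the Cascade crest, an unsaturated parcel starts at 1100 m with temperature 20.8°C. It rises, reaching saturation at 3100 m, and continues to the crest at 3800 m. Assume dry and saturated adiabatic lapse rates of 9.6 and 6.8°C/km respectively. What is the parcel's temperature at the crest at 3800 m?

-3.16°C

From 1100 m to 3100 m (dry): cools by 9.6 × 2 = 19.2°C, giving 1.6°C.
From 3100 m to 3800 m (saturated): cools by 6.8 × 0.7 = 4.76°C, giving -3.16°C.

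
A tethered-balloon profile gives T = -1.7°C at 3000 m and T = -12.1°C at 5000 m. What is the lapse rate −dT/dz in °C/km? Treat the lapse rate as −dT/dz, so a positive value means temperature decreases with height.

Γ = −ΔT/Δz = (-1.7 − (-12.1)) / (5000 − 3000) m
  = 10.4°C / 2 km = 5.2°C/km

5.2°C/km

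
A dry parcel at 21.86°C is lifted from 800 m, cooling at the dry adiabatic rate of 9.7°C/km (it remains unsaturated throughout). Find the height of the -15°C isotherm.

4600 m

Height above start = (21.86 − (-15)) / 9.7 = 3.8 km
Altitude = 800 m + 3800 m = 4600 m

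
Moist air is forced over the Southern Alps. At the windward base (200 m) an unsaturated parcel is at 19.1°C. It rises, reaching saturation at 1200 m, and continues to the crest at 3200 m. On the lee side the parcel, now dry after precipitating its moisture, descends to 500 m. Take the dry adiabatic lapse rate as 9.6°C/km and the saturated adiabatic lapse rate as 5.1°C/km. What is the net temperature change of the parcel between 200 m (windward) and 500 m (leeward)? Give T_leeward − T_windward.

From 200 m to 1200 m (dry): cools by 9.6 × 1 = 9.6°C, giving 9.5°C.
From 1200 m to 3200 m (saturated): cools by 5.1 × 2 = 10.2°C, giving -0.7°C.
From 3200 m to 500 m (dry descent): warms by 9.6 × 2.7 = 25.92°C, giving 25.22°C.
Net change vs windward start: 25.22 − 19.1 = +6.12°C

+6.12°C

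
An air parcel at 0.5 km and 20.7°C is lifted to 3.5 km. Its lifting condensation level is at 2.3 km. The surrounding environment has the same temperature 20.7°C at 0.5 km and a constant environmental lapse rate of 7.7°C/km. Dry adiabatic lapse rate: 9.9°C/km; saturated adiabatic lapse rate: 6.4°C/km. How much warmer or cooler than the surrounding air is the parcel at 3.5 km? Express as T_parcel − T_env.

Parcel:
  From 500 m to 2300 m (dry): cools by 9.9 × 1.8 = 17.82°C, giving 2.88°C.
  From 2300 m to 3500 m (saturated): cools by 6.4 × 1.2 = 7.68°C, giving -4.8°C.
Environment:
  From 500 m to 3500 m (environment): cools by 7.7 × 3 = 23.1°C, giving -2.4°C.
T_parcel − T_env = -4.8 − (-2.4) = -2.4°C

-2.4°C (parcel cooler than environment)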